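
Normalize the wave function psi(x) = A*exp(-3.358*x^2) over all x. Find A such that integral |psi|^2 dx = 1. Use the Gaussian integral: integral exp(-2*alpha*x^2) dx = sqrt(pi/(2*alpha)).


integral |psi|^2 dx = A^2 * sqrt(pi/(2*alpha)) = 1
A^2 = sqrt(2*alpha/pi)
= sqrt(2 * 3.358 / pi)
= 1.462111
A = sqrt(1.462111)
= 1.2092

1.2092


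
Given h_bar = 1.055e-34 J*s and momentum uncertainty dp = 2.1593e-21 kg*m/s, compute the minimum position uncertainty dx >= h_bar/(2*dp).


dx = h_bar / (2 * dp)
= 1.055e-34 / (2 * 2.1593e-21)
= 1.055e-34 / 4.3186e-21
= 2.4429e-14 m

2.4429e-14


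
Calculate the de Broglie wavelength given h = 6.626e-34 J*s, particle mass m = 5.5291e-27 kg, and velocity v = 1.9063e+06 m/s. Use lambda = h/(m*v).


lambda = h / (m * v)
= 6.626e-34 / (5.5291e-27 * 1.9063e+06)
= 6.626e-34 / 1.0540e-20
= 6.2865e-14 m

6.2865e-14


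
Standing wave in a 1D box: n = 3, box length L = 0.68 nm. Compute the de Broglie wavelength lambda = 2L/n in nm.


lambda = 2L / n
= 2 * 0.68 / 3
= 1.36 / 3
= 0.4533 nm

0.4533


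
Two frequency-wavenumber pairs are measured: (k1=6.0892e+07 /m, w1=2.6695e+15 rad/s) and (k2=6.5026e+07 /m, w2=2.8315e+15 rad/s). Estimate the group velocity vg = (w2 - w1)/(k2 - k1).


vg = (w2 - w1) / (k2 - k1)
= (2.8315e+15 - 2.6695e+15) / (6.5026e+07 - 6.0892e+07)
= 1.6200e+14 / 4.1340e+06
= 3.9187e+07 m/s

3.9187e+07


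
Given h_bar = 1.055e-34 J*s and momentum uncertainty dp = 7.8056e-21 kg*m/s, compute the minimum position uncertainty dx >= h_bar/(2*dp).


dx = h_bar / (2 * dp)
= 1.055e-34 / (2 * 7.8056e-21)
= 1.055e-34 / 1.5611e-20
= 6.7580e-15 m

6.7580e-15


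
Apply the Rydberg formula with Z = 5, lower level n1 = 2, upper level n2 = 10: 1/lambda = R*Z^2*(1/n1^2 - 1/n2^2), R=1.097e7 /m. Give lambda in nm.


1/lambda = R * Z^2 * (1/n1^2 - 1/n2^2)
= 1.097e7 * 5^2 * (1/2^2 - 1/10^2)
= 1.097e7 * 25 * (0.25 - 0.01)
= 6.5820e+07 /m
lambda = 1 / 6.5820e+07
= 15.193 nm

15.193


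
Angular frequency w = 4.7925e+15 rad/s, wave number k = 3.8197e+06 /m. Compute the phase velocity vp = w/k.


vp = w / k
= 4.7925e+15 / 3.8197e+06
= 1.2547e+09 m/s

1.2547e+09


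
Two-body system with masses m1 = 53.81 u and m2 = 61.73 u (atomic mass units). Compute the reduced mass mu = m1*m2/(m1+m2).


mu = m1 * m2 / (m1 + m2)
= 53.81 * 61.73 / (53.81 + 61.73)
= 3321.6913 / 115.54
= 28.7493 u

28.7493


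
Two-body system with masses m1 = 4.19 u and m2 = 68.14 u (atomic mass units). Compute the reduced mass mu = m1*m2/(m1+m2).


mu = m1 * m2 / (m1 + m2)
= 4.19 * 68.14 / (4.19 + 68.14)
= 285.5066 / 72.33
= 3.9473 u

3.9473


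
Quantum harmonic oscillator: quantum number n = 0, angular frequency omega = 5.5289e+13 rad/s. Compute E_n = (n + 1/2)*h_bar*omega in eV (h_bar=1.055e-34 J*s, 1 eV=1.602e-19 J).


E = (n + 1/2) * h_bar * omega
= (0 + 0.5) * 1.055e-34 * 5.5289e+13
= 0.5 * 5.8330e-21
= 2.9165e-21 J
= 0.0182 eV

0.0182


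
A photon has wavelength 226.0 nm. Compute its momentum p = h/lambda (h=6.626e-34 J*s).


p = h / lambda
= 6.626e-34 / (226.0e-9)
= 6.626e-34 / 2.2600e-07
= 2.9319e-27 kg*m/s

2.9319e-27


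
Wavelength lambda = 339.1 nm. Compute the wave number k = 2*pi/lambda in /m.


k = 2 * pi / lambda
= 6.2832 / (339.1e-9)
= 6.2832 / 3.3910e-07
= 1.8529e+07 /m

1.8529e+07


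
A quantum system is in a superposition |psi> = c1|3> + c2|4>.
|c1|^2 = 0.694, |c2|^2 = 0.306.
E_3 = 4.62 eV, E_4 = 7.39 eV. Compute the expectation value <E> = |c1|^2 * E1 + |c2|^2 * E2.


<E> = |c1|^2 * E1 + |c2|^2 * E2
= 0.694 * 4.62 + 0.306 * 7.39
= 3.2063 + 2.2613
= 5.4676 eV

5.4676


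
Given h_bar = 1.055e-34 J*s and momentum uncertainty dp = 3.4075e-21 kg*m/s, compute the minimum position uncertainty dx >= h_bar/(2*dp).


dx = h_bar / (2 * dp)
= 1.055e-34 / (2 * 3.4075e-21)
= 1.055e-34 / 6.8150e-21
= 1.5481e-14 m

1.5481e-14


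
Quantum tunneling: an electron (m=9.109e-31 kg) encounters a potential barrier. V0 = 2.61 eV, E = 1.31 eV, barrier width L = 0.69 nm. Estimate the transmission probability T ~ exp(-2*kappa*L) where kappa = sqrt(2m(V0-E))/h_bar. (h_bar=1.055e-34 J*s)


V0 - E = 1.3 eV = 2.0826e-19 J
kappa = sqrt(2 * m * (V0-E)) / h_bar
= sqrt(2 * 9.109e-31 * 2.0826e-19) / 1.055e-34
= 5.8385e+09 /m
2*kappa*L = 2 * 5.8385e+09 * 0.69e-9
= 8.0571
T = exp(-8.0571) = 3.168375e-04

3.168375e-04


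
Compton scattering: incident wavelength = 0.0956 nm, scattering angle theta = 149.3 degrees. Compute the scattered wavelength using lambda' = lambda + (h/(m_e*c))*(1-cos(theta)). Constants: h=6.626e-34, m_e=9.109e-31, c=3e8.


Compton wavelength: h/(m_e*c) = 2.4247e-12 m
d_lambda = 2.4247e-12 * (1 - cos(149.3 deg))
= 2.4247e-12 * 1.859852
= 4.5096e-12 m = 0.00451 nm
lambda' = 0.0956 + 0.00451
= 0.10011 nm

0.10011


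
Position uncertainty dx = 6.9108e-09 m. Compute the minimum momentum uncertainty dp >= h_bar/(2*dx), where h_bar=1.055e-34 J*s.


dp = h_bar / (2 * dx)
= 1.055e-34 / (2 * 6.9108e-09)
= 1.055e-34 / 1.3822e-08
= 7.6330e-27 kg*m/s

7.6330e-27


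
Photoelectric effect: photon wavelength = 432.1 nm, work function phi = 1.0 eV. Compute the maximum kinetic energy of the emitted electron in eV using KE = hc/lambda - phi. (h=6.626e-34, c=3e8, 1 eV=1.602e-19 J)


E_photon = hc / lambda
= (6.626e-34)(3e8) / (432.1e-9)
= 4.6003e-19 J
= 2.8716 eV
KE = E_photon - phi
= 2.8716 - 1.0
= 1.8716 eV

1.8716


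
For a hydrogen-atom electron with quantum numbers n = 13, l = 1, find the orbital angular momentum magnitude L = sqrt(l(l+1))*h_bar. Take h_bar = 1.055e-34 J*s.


L = sqrt(l*(l+1)) * h_bar
= sqrt(1 * 2) * 1.055e-34
= sqrt(2) * 1.055e-34
= 1.4142 * 1.055e-34
= 1.4920e-34 J*s

1.4920e-34


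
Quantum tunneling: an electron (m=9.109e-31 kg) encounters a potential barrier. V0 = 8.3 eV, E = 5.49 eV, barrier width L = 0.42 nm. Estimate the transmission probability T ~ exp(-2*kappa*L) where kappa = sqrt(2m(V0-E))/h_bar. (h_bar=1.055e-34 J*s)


V0 - E = 2.81 eV = 4.5016e-19 J
kappa = sqrt(2 * m * (V0-E)) / h_bar
= sqrt(2 * 9.109e-31 * 4.5016e-19) / 1.055e-34
= 8.5839e+09 /m
2*kappa*L = 2 * 8.5839e+09 * 0.42e-9
= 7.2104
T = exp(-7.2104) = 7.388342e-04

7.388342e-04


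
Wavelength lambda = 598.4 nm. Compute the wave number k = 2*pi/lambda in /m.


k = 2 * pi / lambda
= 6.2832 / (598.4e-9)
= 6.2832 / 5.9840e-07
= 1.0500e+07 /m

1.0500e+07


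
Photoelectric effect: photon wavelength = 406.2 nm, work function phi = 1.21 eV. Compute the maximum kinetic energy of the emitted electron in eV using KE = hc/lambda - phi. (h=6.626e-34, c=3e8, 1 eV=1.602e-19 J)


E_photon = hc / lambda
= (6.626e-34)(3e8) / (406.2e-9)
= 4.8936e-19 J
= 3.0547 eV
KE = E_photon - phi
= 3.0547 - 1.21
= 1.8447 eV

1.8447


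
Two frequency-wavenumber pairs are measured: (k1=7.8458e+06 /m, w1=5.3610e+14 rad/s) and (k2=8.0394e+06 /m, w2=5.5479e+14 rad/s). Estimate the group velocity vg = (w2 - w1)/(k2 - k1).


vg = (w2 - w1) / (k2 - k1)
= (5.5479e+14 - 5.3610e+14) / (8.0394e+06 - 7.8458e+06)
= 1.8690e+13 / 1.9360e+05
= 9.6539e+07 m/s

9.6539e+07


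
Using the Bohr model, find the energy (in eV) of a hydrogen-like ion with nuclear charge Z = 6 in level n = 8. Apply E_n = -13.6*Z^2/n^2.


E_n = -13.6 * Z^2 / n^2
= -13.6 * 6^2 / 8^2
= -13.6 * 36 / 64
= -7.65 eV

-7.65


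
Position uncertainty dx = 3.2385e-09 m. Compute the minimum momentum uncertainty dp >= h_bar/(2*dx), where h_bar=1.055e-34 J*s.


dp = h_bar / (2 * dx)
= 1.055e-34 / (2 * 3.2385e-09)
= 1.055e-34 / 6.4770e-09
= 1.6288e-26 kg*m/s

1.6288e-26


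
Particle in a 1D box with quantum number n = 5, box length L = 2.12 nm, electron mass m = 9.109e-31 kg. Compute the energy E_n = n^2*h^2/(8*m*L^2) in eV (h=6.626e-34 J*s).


E = n^2 * h^2 / (8 * m * L^2)
= 5^2 * (6.626e-34)^2 / (8 * 9.109e-31 * (2.12e-9)^2)
= 25 * 4.3904e-67 / (8 * 9.109e-31 * 4.4944e-18)
= 3.3513e-19 J
= 2.0919 eV

2.0919


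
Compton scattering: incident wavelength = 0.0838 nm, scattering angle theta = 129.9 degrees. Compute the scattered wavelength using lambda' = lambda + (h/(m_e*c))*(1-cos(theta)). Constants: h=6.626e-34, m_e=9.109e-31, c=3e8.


Compton wavelength: h/(m_e*c) = 2.4247e-12 m
d_lambda = 2.4247e-12 * (1 - cos(129.9 deg))
= 2.4247e-12 * 1.64145
= 3.9800e-12 m = 0.00398 nm
lambda' = 0.0838 + 0.00398
= 0.08778 nm

0.08778


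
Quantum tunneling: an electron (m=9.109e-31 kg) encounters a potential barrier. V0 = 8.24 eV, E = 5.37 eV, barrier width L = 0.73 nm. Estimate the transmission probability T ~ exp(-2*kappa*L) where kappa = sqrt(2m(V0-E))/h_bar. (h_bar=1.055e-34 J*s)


V0 - E = 2.87 eV = 4.5977e-19 J
kappa = sqrt(2 * m * (V0-E)) / h_bar
= sqrt(2 * 9.109e-31 * 4.5977e-19) / 1.055e-34
= 8.6750e+09 /m
2*kappa*L = 2 * 8.6750e+09 * 0.73e-9
= 12.6655
T = exp(-12.6655) = 3.158170e-06

3.158170e-06


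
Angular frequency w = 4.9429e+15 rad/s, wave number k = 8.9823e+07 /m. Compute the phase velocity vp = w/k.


vp = w / k
= 4.9429e+15 / 8.9823e+07
= 5.5029e+07 m/s

5.5029e+07


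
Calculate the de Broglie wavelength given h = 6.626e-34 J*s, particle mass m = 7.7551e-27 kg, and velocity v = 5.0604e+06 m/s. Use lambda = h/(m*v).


lambda = h / (m * v)
= 6.626e-34 / (7.7551e-27 * 5.0604e+06)
= 6.626e-34 / 3.9244e-20
= 1.6884e-14 m

1.6884e-14


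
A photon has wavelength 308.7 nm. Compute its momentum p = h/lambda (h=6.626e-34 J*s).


p = h / lambda
= 6.626e-34 / (308.7e-9)
= 6.626e-34 / 3.0870e-07
= 2.1464e-27 kg*m/s

2.1464e-27


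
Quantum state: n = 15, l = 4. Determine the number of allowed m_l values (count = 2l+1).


m_l ranges from -l to +l in integer steps
So m_l goes from -4 to +4
Count = 2l + 1 = 2*4 + 1
= 9

9


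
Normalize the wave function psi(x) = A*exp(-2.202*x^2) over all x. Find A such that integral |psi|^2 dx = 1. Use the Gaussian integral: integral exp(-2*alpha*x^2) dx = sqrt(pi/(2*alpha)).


integral |psi|^2 dx = A^2 * sqrt(pi/(2*alpha)) = 1
A^2 = sqrt(2*alpha/pi)
= sqrt(2 * 2.202 / pi)
= 1.183992
A = sqrt(1.183992)
= 1.0881

1.0881


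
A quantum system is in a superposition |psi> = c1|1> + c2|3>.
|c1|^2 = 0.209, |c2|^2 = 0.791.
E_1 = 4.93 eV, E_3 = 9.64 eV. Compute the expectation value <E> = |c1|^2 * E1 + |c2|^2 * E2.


<E> = |c1|^2 * E1 + |c2|^2 * E2
= 0.209 * 4.93 + 0.791 * 9.64
= 1.0304 + 7.6252
= 8.6556 eV

8.6556


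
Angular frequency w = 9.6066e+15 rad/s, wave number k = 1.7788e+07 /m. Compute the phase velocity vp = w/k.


vp = w / k
= 9.6066e+15 / 1.7788e+07
= 5.4006e+08 m/s

5.4006e+08


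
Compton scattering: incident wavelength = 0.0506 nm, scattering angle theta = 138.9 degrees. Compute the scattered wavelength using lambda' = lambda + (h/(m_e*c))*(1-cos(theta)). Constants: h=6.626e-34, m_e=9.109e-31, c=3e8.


Compton wavelength: h/(m_e*c) = 2.4247e-12 m
d_lambda = 2.4247e-12 * (1 - cos(138.9 deg))
= 2.4247e-12 * 1.753563
= 4.2519e-12 m = 0.004252 nm
lambda' = 0.0506 + 0.004252
= 0.054852 nm

0.054852


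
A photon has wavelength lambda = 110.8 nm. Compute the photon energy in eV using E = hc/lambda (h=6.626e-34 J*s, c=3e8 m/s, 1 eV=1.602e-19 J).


E = hc / lambda
= (6.626e-34)(3e8) / (110.8e-9)
= 1.9878e-25 / 1.1080e-07
= 1.7940e-18 J
Converting to eV: 1.7940e-18 / 1.602e-19
= 11.1988 eV

11.1988


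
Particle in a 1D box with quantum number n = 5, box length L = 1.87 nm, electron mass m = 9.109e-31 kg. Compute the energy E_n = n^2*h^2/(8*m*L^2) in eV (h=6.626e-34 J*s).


E = n^2 * h^2 / (8 * m * L^2)
= 5^2 * (6.626e-34)^2 / (8 * 9.109e-31 * (1.87e-9)^2)
= 25 * 4.3904e-67 / (8 * 9.109e-31 * 3.4969e-18)
= 4.3072e-19 J
= 2.6887 eV

2.6887


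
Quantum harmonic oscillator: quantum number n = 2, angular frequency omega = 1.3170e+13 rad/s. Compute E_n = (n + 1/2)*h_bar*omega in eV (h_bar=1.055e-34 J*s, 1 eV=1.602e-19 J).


E = (n + 1/2) * h_bar * omega
= (2 + 0.5) * 1.055e-34 * 1.3170e+13
= 2.5 * 1.3894e-21
= 3.4736e-21 J
= 0.0217 eV

0.0217


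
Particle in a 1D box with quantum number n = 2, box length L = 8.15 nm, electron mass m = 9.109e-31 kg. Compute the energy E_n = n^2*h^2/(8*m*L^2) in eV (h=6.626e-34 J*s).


E = n^2 * h^2 / (8 * m * L^2)
= 2^2 * (6.626e-34)^2 / (8 * 9.109e-31 * (8.15e-9)^2)
= 4 * 4.3904e-67 / (8 * 9.109e-31 * 6.6423e-17)
= 3.6282e-21 J
= 0.0226 eV

0.0226


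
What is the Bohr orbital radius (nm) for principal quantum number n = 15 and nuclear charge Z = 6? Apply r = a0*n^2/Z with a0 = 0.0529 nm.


r = a0 * n^2 / Z
= 0.0529 * 15^2 / 6
= 0.0529 * 225 / 6
= 1.9837 nm

1.9837


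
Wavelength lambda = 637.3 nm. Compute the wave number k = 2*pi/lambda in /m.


k = 2 * pi / lambda
= 6.2832 / (637.3e-9)
= 6.2832 / 6.3730e-07
= 9.8591e+06 /m

9.8591e+06


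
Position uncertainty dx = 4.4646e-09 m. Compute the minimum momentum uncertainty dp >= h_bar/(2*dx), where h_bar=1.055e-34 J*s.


dp = h_bar / (2 * dx)
= 1.055e-34 / (2 * 4.4646e-09)
= 1.055e-34 / 8.9292e-09
= 1.1815e-26 kg*m/s

1.1815e-26


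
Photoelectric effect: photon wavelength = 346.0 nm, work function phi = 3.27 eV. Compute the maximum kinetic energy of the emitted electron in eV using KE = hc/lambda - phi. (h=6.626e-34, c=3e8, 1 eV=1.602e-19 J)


E_photon = hc / lambda
= (6.626e-34)(3e8) / (346.0e-9)
= 5.7451e-19 J
= 3.5862 eV
KE = E_photon - phi
= 3.5862 - 3.27
= 0.3162 eV

0.3162


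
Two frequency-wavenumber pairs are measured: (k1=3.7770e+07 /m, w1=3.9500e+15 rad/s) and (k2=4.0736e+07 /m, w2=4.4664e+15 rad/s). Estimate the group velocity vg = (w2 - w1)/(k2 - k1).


vg = (w2 - w1) / (k2 - k1)
= (4.4664e+15 - 3.9500e+15) / (4.0736e+07 - 3.7770e+07)
= 5.1640e+14 / 2.9660e+06
= 1.7411e+08 m/s

1.7411e+08


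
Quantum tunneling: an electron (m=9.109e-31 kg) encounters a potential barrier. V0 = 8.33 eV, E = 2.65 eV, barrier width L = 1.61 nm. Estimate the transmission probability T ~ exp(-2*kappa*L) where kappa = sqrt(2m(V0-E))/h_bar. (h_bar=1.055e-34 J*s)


V0 - E = 5.68 eV = 9.0994e-19 J
kappa = sqrt(2 * m * (V0-E)) / h_bar
= sqrt(2 * 9.109e-31 * 9.0994e-19) / 1.055e-34
= 1.2204e+10 /m
2*kappa*L = 2 * 1.2204e+10 * 1.61e-9
= 39.297
T = exp(-39.297) = 8.581004e-18

8.581004e-18


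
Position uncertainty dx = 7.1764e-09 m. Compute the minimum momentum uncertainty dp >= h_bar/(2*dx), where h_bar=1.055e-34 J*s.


dp = h_bar / (2 * dx)
= 1.055e-34 / (2 * 7.1764e-09)
= 1.055e-34 / 1.4353e-08
= 7.3505e-27 kg*m/s

7.3505e-27


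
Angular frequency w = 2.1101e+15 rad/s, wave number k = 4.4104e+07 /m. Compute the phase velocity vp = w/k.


vp = w / k
= 2.1101e+15 / 4.4104e+07
= 4.7844e+07 m/s

4.7844e+07


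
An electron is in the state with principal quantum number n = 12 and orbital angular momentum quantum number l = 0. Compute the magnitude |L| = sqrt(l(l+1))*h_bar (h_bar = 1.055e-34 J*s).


L = sqrt(l*(l+1)) * h_bar
= sqrt(0 * 1) * 1.055e-34
= sqrt(0) * 1.055e-34
= 0.0 * 1.055e-34
= 0.0000e+00 J*s

0.0000e+00


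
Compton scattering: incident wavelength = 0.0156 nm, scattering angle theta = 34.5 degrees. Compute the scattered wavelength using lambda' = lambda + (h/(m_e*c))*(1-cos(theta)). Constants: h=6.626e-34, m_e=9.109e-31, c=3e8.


Compton wavelength: h/(m_e*c) = 2.4247e-12 m
d_lambda = 2.4247e-12 * (1 - cos(34.5 deg))
= 2.4247e-12 * 0.175874
= 4.2644e-13 m = 0.000426 nm
lambda' = 0.0156 + 0.000426
= 0.016026 nm

0.016026


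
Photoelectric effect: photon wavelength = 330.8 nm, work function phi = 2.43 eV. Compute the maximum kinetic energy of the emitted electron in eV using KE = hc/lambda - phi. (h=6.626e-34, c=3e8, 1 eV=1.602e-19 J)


E_photon = hc / lambda
= (6.626e-34)(3e8) / (330.8e-9)
= 6.0091e-19 J
= 3.751 eV
KE = E_photon - phi
= 3.751 - 2.43
= 1.321 eV

1.321


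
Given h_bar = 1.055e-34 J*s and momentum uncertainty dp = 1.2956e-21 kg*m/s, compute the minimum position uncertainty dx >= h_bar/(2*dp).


dx = h_bar / (2 * dp)
= 1.055e-34 / (2 * 1.2956e-21)
= 1.055e-34 / 2.5912e-21
= 4.0715e-14 m

4.0715e-14


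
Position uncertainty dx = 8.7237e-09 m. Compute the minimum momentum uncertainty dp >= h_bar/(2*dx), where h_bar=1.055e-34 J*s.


dp = h_bar / (2 * dx)
= 1.055e-34 / (2 * 8.7237e-09)
= 1.055e-34 / 1.7447e-08
= 6.0467e-27 kg*m/s

6.0467e-27


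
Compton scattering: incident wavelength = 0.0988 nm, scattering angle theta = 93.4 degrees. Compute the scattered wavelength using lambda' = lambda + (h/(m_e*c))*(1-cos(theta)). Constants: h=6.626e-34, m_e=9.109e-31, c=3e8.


Compton wavelength: h/(m_e*c) = 2.4247e-12 m
d_lambda = 2.4247e-12 * (1 - cos(93.4 deg))
= 2.4247e-12 * 1.059306
= 2.5685e-12 m = 0.002569 nm
lambda' = 0.0988 + 0.002569
= 0.101369 nm

0.101369


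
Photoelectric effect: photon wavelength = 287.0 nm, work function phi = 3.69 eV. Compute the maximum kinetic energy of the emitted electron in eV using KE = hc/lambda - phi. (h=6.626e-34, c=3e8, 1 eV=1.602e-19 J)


E_photon = hc / lambda
= (6.626e-34)(3e8) / (287.0e-9)
= 6.9261e-19 J
= 4.3234 eV
KE = E_photon - phi
= 4.3234 - 3.69
= 0.6334 eV

0.6334


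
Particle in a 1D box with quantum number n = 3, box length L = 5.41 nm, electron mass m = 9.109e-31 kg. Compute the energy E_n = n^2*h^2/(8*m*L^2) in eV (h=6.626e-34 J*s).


E = n^2 * h^2 / (8 * m * L^2)
= 3^2 * (6.626e-34)^2 / (8 * 9.109e-31 * (5.41e-9)^2)
= 9 * 4.3904e-67 / (8 * 9.109e-31 * 2.9268e-17)
= 1.8526e-20 J
= 0.1156 eV

0.1156


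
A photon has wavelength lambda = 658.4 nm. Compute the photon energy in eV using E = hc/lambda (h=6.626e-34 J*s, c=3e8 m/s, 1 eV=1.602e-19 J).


E = hc / lambda
= (6.626e-34)(3e8) / (658.4e-9)
= 1.9878e-25 / 6.5840e-07
= 3.0191e-19 J
Converting to eV: 3.0191e-19 / 1.602e-19
= 1.8846 eV

1.8846


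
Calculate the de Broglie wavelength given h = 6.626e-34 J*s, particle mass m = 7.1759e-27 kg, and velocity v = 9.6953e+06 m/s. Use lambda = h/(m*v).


lambda = h / (m * v)
= 6.626e-34 / (7.1759e-27 * 9.6953e+06)
= 6.626e-34 / 6.9573e-20
= 9.5239e-15 m

9.5239e-15


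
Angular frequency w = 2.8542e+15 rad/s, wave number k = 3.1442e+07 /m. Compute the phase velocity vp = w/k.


vp = w / k
= 2.8542e+15 / 3.1442e+07
= 9.0777e+07 m/s

9.0777e+07


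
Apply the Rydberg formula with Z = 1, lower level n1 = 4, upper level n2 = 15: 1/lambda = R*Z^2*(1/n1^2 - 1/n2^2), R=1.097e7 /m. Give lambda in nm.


1/lambda = R * Z^2 * (1/n1^2 - 1/n2^2)
= 1.097e7 * 1^2 * (1/4^2 - 1/15^2)
= 1.097e7 * 1 * (0.0625 - 0.004444)
= 6.3687e+05 /m
lambda = 1 / 6.3687e+05
= 1570.1805 nm

1570.1805


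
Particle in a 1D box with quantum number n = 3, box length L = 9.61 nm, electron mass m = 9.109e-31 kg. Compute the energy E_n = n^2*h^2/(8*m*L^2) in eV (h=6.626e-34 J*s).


E = n^2 * h^2 / (8 * m * L^2)
= 3^2 * (6.626e-34)^2 / (8 * 9.109e-31 * (9.61e-9)^2)
= 9 * 4.3904e-67 / (8 * 9.109e-31 * 9.2352e-17)
= 5.8713e-21 J
= 0.0367 eV

0.0367


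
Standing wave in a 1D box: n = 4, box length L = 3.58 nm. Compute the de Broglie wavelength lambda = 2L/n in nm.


lambda = 2L / n
= 2 * 3.58 / 4
= 7.16 / 4
= 1.79 nm

1.79


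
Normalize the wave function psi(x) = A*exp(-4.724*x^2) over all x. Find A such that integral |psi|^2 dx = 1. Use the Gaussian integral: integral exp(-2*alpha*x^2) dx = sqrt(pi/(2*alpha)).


integral |psi|^2 dx = A^2 * sqrt(pi/(2*alpha)) = 1
A^2 = sqrt(2*alpha/pi)
= sqrt(2 * 4.724 / pi)
= 1.734183
A = sqrt(1.734183)
= 1.3169

1.3169


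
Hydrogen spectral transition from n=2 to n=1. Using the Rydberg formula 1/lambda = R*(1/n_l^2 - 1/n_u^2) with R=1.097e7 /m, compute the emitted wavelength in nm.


1/lambda = R * (1/n_l^2 - 1/n_u^2)
= 1.097e7 * (1/1^2 - 1/2^2)
= 1.097e7 * (1.0 - 0.25)
= 1.097e7 * 0.75
= 8.2275e+06 /m
lambda = 1 / 8.2275e+06 = 121.5436 nm

121.5436


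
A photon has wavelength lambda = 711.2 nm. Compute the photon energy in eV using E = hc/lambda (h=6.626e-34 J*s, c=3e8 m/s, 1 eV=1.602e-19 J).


E = hc / lambda
= (6.626e-34)(3e8) / (711.2e-9)
= 1.9878e-25 / 7.1120e-07
= 2.7950e-19 J
Converting to eV: 2.7950e-19 / 1.602e-19
= 1.7447 eV

1.7447


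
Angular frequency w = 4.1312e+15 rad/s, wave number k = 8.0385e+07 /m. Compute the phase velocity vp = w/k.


vp = w / k
= 4.1312e+15 / 8.0385e+07
= 5.1393e+07 m/s

5.1393e+07


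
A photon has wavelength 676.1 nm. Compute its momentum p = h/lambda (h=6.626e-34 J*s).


p = h / lambda
= 6.626e-34 / (676.1e-9)
= 6.626e-34 / 6.7610e-07
= 9.8003e-28 kg*m/s

9.8003e-28


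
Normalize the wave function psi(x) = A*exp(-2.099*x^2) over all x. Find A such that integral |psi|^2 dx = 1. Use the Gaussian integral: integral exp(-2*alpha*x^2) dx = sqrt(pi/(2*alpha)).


integral |psi|^2 dx = A^2 * sqrt(pi/(2*alpha)) = 1
A^2 = sqrt(2*alpha/pi)
= sqrt(2 * 2.099 / pi)
= 1.155969
A = sqrt(1.155969)
= 1.0752

1.0752


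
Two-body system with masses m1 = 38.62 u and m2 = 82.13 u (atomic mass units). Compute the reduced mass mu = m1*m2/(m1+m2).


mu = m1 * m2 / (m1 + m2)
= 38.62 * 82.13 / (38.62 + 82.13)
= 3171.8606 / 120.75
= 26.268 u

26.268


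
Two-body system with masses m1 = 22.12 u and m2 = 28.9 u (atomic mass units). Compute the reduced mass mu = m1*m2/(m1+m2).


mu = m1 * m2 / (m1 + m2)
= 22.12 * 28.9 / (22.12 + 28.9)
= 639.268 / 51.02
= 12.5298 u

12.5298


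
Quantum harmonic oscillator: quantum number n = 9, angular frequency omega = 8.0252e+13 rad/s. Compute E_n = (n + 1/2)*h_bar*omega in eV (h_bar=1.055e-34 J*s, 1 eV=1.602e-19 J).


E = (n + 1/2) * h_bar * omega
= (9 + 0.5) * 1.055e-34 * 8.0252e+13
= 9.5 * 8.4666e-21
= 8.0433e-20 J
= 0.5021 eV

0.5021


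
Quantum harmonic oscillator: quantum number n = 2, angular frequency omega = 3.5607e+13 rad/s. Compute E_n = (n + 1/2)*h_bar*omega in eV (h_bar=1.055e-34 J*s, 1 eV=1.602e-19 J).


E = (n + 1/2) * h_bar * omega
= (2 + 0.5) * 1.055e-34 * 3.5607e+13
= 2.5 * 3.7565e-21
= 9.3913e-21 J
= 0.0586 eV

0.0586


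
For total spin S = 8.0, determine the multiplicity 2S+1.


Spin multiplicity = 2S + 1
= 2 * 8.0 + 1
= 16.0 + 1
= 17

17


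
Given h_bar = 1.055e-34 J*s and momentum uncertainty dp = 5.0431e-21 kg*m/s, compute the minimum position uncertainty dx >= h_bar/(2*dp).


dx = h_bar / (2 * dp)
= 1.055e-34 / (2 * 5.0431e-21)
= 1.055e-34 / 1.0086e-20
= 1.0460e-14 m

1.0460e-14


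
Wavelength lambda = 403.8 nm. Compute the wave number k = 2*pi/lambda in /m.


k = 2 * pi / lambda
= 6.2832 / (403.8e-9)
= 6.2832 / 4.0380e-07
= 1.5560e+07 /m

1.5560e+07


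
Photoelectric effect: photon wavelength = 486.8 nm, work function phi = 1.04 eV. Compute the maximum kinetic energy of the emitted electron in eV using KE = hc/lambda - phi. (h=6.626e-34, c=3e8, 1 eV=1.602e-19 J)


E_photon = hc / lambda
= (6.626e-34)(3e8) / (486.8e-9)
= 4.0834e-19 J
= 2.5489 eV
KE = E_photon - phi
= 2.5489 - 1.04
= 1.5089 eV

1.5089


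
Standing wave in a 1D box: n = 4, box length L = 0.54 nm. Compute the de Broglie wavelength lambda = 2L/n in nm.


lambda = 2L / n
= 2 * 0.54 / 4
= 1.08 / 4
= 0.27 nm

0.27


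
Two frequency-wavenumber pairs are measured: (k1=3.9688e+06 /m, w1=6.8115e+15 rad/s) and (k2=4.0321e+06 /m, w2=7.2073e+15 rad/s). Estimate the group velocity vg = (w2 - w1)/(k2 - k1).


vg = (w2 - w1) / (k2 - k1)
= (7.2073e+15 - 6.8115e+15) / (4.0321e+06 - 3.9688e+06)
= 3.9580e+14 / 6.3300e+04
= 6.2528e+09 m/s

6.2528e+09


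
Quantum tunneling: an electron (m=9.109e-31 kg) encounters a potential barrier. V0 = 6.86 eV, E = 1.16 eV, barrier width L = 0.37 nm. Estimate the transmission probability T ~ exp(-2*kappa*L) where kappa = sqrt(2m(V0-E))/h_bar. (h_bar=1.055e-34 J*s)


V0 - E = 5.7 eV = 9.1314e-19 J
kappa = sqrt(2 * m * (V0-E)) / h_bar
= sqrt(2 * 9.109e-31 * 9.1314e-19) / 1.055e-34
= 1.2225e+10 /m
2*kappa*L = 2 * 1.2225e+10 * 0.37e-9
= 9.0469
T = exp(-9.0469) = 1.177592e-04

1.177592e-04


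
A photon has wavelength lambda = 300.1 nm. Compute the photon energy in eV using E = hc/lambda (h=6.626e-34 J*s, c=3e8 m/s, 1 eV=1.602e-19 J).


E = hc / lambda
= (6.626e-34)(3e8) / (300.1e-9)
= 1.9878e-25 / 3.0010e-07
= 6.6238e-19 J
Converting to eV: 6.6238e-19 / 1.602e-19
= 4.1347 eV

4.1347


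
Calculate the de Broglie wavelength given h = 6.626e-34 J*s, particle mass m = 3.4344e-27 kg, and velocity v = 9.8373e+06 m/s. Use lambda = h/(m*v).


lambda = h / (m * v)
= 6.626e-34 / (3.4344e-27 * 9.8373e+06)
= 6.626e-34 / 3.3785e-20
= 1.9612e-14 m

1.9612e-14


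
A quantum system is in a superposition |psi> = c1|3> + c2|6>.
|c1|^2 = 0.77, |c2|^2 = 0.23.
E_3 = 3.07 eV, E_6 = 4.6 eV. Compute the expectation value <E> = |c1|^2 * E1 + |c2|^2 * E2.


<E> = |c1|^2 * E1 + |c2|^2 * E2
= 0.77 * 3.07 + 0.23 * 4.6
= 2.3639 + 1.058
= 3.4219 eV

3.4219


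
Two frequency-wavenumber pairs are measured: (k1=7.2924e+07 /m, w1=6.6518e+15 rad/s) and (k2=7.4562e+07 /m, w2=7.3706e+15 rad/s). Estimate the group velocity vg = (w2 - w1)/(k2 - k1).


vg = (w2 - w1) / (k2 - k1)
= (7.3706e+15 - 6.6518e+15) / (7.4562e+07 - 7.2924e+07)
= 7.1880e+14 / 1.6380e+06
= 4.3883e+08 m/s

4.3883e+08


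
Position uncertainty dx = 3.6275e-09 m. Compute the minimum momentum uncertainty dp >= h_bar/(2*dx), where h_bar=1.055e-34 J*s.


dp = h_bar / (2 * dx)
= 1.055e-34 / (2 * 3.6275e-09)
= 1.055e-34 / 7.2550e-09
= 1.4542e-26 kg*m/s

1.4542e-26


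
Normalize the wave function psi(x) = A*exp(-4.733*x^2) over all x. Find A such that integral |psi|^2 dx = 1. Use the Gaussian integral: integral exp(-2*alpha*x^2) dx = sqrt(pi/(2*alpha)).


integral |psi|^2 dx = A^2 * sqrt(pi/(2*alpha)) = 1
A^2 = sqrt(2*alpha/pi)
= sqrt(2 * 4.733 / pi)
= 1.735834
A = sqrt(1.735834)
= 1.3175

1.3175


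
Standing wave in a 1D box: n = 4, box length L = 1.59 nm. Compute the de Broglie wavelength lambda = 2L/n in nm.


lambda = 2L / n
= 2 * 1.59 / 4
= 3.18 / 4
= 0.795 nm

0.795


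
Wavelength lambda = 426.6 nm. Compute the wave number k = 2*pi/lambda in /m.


k = 2 * pi / lambda
= 6.2832 / (426.6e-9)
= 6.2832 / 4.2660e-07
= 1.4729e+07 /m

1.4729e+07


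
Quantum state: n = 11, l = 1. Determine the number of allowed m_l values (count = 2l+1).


m_l ranges from -l to +l in integer steps
So m_l goes from -1 to +1
Count = 2l + 1 = 2*1 + 1
= 3

3


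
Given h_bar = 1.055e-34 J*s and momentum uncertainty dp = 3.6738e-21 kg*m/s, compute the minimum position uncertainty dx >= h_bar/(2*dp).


dx = h_bar / (2 * dp)
= 1.055e-34 / (2 * 3.6738e-21)
= 1.055e-34 / 7.3476e-21
= 1.4358e-14 m

1.4358e-14


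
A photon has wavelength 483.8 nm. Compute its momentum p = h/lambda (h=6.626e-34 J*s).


p = h / lambda
= 6.626e-34 / (483.8e-9)
= 6.626e-34 / 4.8380e-07
= 1.3696e-27 kg*m/s

1.3696e-27


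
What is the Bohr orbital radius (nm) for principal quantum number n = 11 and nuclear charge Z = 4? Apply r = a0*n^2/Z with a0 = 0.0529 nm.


r = a0 * n^2 / Z
= 0.0529 * 11^2 / 4
= 0.0529 * 121 / 4
= 1.6002 nm

1.6002


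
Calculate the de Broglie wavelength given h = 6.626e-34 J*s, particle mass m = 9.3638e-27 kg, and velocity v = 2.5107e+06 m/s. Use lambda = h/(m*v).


lambda = h / (m * v)
= 6.626e-34 / (9.3638e-27 * 2.5107e+06)
= 6.626e-34 / 2.3510e-20
= 2.8184e-14 m

2.8184e-14


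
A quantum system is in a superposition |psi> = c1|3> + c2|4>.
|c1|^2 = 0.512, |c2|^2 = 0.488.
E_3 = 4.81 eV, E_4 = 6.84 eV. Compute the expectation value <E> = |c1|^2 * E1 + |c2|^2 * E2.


<E> = |c1|^2 * E1 + |c2|^2 * E2
= 0.512 * 4.81 + 0.488 * 6.84
= 2.4627 + 3.3379
= 5.8006 eV

5.8006


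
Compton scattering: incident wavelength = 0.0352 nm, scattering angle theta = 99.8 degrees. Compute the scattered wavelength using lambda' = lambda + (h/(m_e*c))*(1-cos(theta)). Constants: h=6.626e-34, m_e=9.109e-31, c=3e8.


Compton wavelength: h/(m_e*c) = 2.4247e-12 m
d_lambda = 2.4247e-12 * (1 - cos(99.8 deg))
= 2.4247e-12 * 1.170209
= 2.8374e-12 m = 0.002837 nm
lambda' = 0.0352 + 0.002837
= 0.038037 nm

0.038037


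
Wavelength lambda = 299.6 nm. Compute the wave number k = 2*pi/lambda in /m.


k = 2 * pi / lambda
= 6.2832 / (299.6e-9)
= 6.2832 / 2.9960e-07
= 2.0972e+07 /m

2.0972e+07


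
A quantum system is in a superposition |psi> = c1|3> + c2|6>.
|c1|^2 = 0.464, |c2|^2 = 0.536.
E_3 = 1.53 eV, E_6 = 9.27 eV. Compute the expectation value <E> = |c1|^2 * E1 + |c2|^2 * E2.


<E> = |c1|^2 * E1 + |c2|^2 * E2
= 0.464 * 1.53 + 0.536 * 9.27
= 0.7099 + 4.9687
= 5.6786 eV

5.6786


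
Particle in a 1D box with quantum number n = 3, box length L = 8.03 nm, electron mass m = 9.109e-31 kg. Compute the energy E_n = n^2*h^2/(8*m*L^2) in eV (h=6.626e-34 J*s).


E = n^2 * h^2 / (8 * m * L^2)
= 3^2 * (6.626e-34)^2 / (8 * 9.109e-31 * (8.03e-9)^2)
= 9 * 4.3904e-67 / (8 * 9.109e-31 * 6.4481e-17)
= 8.4092e-21 J
= 0.0525 eV

0.0525


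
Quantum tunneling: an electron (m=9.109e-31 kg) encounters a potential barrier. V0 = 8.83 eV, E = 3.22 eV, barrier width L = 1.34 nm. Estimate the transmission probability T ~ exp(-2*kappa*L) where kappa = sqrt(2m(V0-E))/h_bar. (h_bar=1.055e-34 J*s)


V0 - E = 5.61 eV = 8.9872e-19 J
kappa = sqrt(2 * m * (V0-E)) / h_bar
= sqrt(2 * 9.109e-31 * 8.9872e-19) / 1.055e-34
= 1.2129e+10 /m
2*kappa*L = 2 * 1.2129e+10 * 1.34e-9
= 32.5046
T = exp(-32.5046) = 7.645641e-15

7.645641e-15


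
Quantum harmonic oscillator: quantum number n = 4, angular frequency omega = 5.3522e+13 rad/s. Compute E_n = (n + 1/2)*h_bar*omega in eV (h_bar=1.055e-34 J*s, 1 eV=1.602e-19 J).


E = (n + 1/2) * h_bar * omega
= (4 + 0.5) * 1.055e-34 * 5.3522e+13
= 4.5 * 5.6466e-21
= 2.5410e-20 J
= 0.1586 eV

0.1586


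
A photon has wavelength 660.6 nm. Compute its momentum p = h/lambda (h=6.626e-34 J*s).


p = h / lambda
= 6.626e-34 / (660.6e-9)
= 6.626e-34 / 6.6060e-07
= 1.0030e-27 kg*m/s

1.0030e-27


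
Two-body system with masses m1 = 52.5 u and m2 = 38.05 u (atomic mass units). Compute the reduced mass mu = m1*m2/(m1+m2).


mu = m1 * m2 / (m1 + m2)
= 52.5 * 38.05 / (52.5 + 38.05)
= 1997.625 / 90.55
= 22.061 u

22.061


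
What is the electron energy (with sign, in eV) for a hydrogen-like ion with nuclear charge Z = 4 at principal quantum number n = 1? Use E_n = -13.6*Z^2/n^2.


E_n = -13.6 * Z^2 / n^2
= -13.6 * 4^2 / 1^2
= -13.6 * 16 / 1
= -217.6 eV

-217.6


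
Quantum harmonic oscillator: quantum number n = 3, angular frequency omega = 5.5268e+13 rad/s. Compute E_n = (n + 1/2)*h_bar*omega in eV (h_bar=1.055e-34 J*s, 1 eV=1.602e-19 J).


E = (n + 1/2) * h_bar * omega
= (3 + 0.5) * 1.055e-34 * 5.5268e+13
= 3.5 * 5.8308e-21
= 2.0408e-20 J
= 0.1274 eV

0.1274


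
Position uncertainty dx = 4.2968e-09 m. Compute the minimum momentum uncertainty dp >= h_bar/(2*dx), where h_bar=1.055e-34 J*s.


dp = h_bar / (2 * dx)
= 1.055e-34 / (2 * 4.2968e-09)
= 1.055e-34 / 8.5936e-09
= 1.2277e-26 kg*m/s

1.2277e-26


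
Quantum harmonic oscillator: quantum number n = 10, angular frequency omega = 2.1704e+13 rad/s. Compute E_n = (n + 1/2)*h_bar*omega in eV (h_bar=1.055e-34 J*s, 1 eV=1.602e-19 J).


E = (n + 1/2) * h_bar * omega
= (10 + 0.5) * 1.055e-34 * 2.1704e+13
= 10.5 * 2.2898e-21
= 2.4043e-20 J
= 0.1501 eV

0.1501


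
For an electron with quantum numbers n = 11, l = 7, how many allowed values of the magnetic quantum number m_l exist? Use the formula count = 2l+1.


m_l ranges from -l to +l in integer steps
So m_l goes from -7 to +7
Count = 2l + 1 = 2*7 + 1
= 15

15


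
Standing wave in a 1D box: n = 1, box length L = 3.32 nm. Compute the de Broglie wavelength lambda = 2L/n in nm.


lambda = 2L / n
= 2 * 3.32 / 1
= 6.64 / 1
= 6.64 nm

6.64


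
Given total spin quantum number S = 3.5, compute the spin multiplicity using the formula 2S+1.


Spin multiplicity = 2S + 1
= 2 * 3.5 + 1
= 7.0 + 1
= 8

8


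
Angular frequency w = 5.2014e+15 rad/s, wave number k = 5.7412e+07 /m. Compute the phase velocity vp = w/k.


vp = w / k
= 5.2014e+15 / 5.7412e+07
= 9.0598e+07 m/s

9.0598e+07


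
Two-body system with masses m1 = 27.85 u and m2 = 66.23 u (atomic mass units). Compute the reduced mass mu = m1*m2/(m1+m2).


mu = m1 * m2 / (m1 + m2)
= 27.85 * 66.23 / (27.85 + 66.23)
= 1844.5055 / 94.08
= 19.6057 u

19.6057


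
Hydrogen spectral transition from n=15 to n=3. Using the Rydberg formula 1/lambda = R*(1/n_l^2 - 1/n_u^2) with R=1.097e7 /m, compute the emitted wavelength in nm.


1/lambda = R * (1/n_l^2 - 1/n_u^2)
= 1.097e7 * (1/3^2 - 1/15^2)
= 1.097e7 * (0.111111 - 0.004444)
= 1.097e7 * 0.106667
= 1.1701e+06 /m
lambda = 1 / 1.1701e+06 = 854.6035 nm

854.6035


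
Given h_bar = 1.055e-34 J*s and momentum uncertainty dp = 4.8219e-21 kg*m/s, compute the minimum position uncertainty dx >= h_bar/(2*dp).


dx = h_bar / (2 * dp)
= 1.055e-34 / (2 * 4.8219e-21)
= 1.055e-34 / 9.6438e-21
= 1.0940e-14 m

1.0940e-14


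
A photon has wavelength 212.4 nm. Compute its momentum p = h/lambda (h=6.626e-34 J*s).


p = h / lambda
= 6.626e-34 / (212.4e-9)
= 6.626e-34 / 2.1240e-07
= 3.1196e-27 kg*m/s

3.1196e-27


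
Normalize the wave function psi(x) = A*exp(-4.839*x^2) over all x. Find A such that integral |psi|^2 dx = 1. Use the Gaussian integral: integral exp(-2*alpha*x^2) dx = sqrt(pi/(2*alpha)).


integral |psi|^2 dx = A^2 * sqrt(pi/(2*alpha)) = 1
A^2 = sqrt(2*alpha/pi)
= sqrt(2 * 4.839 / pi)
= 1.755165
A = sqrt(1.755165)
= 1.3248

1.3248


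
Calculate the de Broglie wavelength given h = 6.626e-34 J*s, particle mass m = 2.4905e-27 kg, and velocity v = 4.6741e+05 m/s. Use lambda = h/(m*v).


lambda = h / (m * v)
= 6.626e-34 / (2.4905e-27 * 4.6741e+05)
= 6.626e-34 / 1.1641e-21
= 5.6920e-13 m

5.6920e-13


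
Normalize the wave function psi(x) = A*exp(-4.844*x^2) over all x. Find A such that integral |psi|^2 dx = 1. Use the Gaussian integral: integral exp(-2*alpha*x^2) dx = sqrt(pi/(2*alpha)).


integral |psi|^2 dx = A^2 * sqrt(pi/(2*alpha)) = 1
A^2 = sqrt(2*alpha/pi)
= sqrt(2 * 4.844 / pi)
= 1.756071
A = sqrt(1.756071)
= 1.3252

1.3252


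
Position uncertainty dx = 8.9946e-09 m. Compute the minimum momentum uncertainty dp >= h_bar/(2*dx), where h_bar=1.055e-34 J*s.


dp = h_bar / (2 * dx)
= 1.055e-34 / (2 * 8.9946e-09)
= 1.055e-34 / 1.7989e-08
= 5.8646e-27 kg*m/s

5.8646e-27


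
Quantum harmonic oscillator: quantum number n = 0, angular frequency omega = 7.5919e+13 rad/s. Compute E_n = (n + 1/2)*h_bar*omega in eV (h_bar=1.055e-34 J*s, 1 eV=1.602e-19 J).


E = (n + 1/2) * h_bar * omega
= (0 + 0.5) * 1.055e-34 * 7.5919e+13
= 0.5 * 8.0095e-21
= 4.0047e-21 J
= 0.025 eV

0.025


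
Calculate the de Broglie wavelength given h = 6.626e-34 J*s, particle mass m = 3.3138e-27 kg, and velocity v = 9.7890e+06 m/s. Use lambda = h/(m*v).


lambda = h / (m * v)
= 6.626e-34 / (3.3138e-27 * 9.7890e+06)
= 6.626e-34 / 3.2439e-20
= 2.0426e-14 m

2.0426e-14


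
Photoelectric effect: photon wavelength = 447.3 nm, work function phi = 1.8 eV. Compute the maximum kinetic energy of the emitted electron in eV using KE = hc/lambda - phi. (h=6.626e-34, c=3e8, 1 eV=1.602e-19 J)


E_photon = hc / lambda
= (6.626e-34)(3e8) / (447.3e-9)
= 4.4440e-19 J
= 2.774 eV
KE = E_photon - phi
= 2.774 - 1.8
= 0.974 eV

0.974


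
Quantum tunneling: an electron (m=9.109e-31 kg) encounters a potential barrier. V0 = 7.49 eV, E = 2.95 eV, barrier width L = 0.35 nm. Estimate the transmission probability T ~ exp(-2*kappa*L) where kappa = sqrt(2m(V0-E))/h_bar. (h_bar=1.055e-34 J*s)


V0 - E = 4.54 eV = 7.2731e-19 J
kappa = sqrt(2 * m * (V0-E)) / h_bar
= sqrt(2 * 9.109e-31 * 7.2731e-19) / 1.055e-34
= 1.0911e+10 /m
2*kappa*L = 2 * 1.0911e+10 * 0.35e-9
= 7.6376
T = exp(-7.6376) = 4.819991e-04

4.819991e-04


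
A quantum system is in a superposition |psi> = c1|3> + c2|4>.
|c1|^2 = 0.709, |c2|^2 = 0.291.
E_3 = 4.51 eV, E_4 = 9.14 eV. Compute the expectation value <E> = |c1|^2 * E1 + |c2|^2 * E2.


<E> = |c1|^2 * E1 + |c2|^2 * E2
= 0.709 * 4.51 + 0.291 * 9.14
= 3.1976 + 2.6597
= 5.8573 eV

5.8573


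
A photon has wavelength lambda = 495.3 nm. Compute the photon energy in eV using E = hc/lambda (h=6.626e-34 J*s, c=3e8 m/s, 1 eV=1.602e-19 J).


E = hc / lambda
= (6.626e-34)(3e8) / (495.3e-9)
= 1.9878e-25 / 4.9530e-07
= 4.0133e-19 J
Converting to eV: 4.0133e-19 / 1.602e-19
= 2.5052 eV

2.5052


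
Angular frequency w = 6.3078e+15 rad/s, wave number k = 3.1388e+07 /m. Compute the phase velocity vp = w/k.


vp = w / k
= 6.3078e+15 / 3.1388e+07
= 2.0096e+08 m/s

2.0096e+08


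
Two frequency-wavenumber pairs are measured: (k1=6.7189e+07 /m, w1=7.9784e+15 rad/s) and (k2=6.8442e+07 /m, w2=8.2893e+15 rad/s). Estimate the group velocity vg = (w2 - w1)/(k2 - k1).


vg = (w2 - w1) / (k2 - k1)
= (8.2893e+15 - 7.9784e+15) / (6.8442e+07 - 6.7189e+07)
= 3.1090e+14 / 1.2530e+06
= 2.4812e+08 m/s

2.4812e+08


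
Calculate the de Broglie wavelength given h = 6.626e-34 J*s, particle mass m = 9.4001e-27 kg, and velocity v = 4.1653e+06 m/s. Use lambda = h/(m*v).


lambda = h / (m * v)
= 6.626e-34 / (9.4001e-27 * 4.1653e+06)
= 6.626e-34 / 3.9154e-20
= 1.6923e-14 m

1.6923e-14


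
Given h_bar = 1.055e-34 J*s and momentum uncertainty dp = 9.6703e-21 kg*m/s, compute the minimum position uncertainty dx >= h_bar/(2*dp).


dx = h_bar / (2 * dp)
= 1.055e-34 / (2 * 9.6703e-21)
= 1.055e-34 / 1.9341e-20
= 5.4548e-15 m

5.4548e-15


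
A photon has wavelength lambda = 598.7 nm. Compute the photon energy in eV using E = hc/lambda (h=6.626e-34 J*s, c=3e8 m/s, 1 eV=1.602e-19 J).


E = hc / lambda
= (6.626e-34)(3e8) / (598.7e-9)
= 1.9878e-25 / 5.9870e-07
= 3.3202e-19 J
Converting to eV: 3.3202e-19 / 1.602e-19
= 2.0725 eV

2.0725


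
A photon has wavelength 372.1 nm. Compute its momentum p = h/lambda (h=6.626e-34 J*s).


p = h / lambda
= 6.626e-34 / (372.1e-9)
= 6.626e-34 / 3.7210e-07
= 1.7807e-27 kg*m/s

1.7807e-27


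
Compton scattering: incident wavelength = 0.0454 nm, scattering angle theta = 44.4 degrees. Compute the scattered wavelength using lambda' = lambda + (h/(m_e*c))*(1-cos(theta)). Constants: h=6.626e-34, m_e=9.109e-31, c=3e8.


Compton wavelength: h/(m_e*c) = 2.4247e-12 m
d_lambda = 2.4247e-12 * (1 - cos(44.4 deg))
= 2.4247e-12 * 0.285527
= 6.9232e-13 m = 0.000692 nm
lambda' = 0.0454 + 0.000692
= 0.046092 nm

0.046092


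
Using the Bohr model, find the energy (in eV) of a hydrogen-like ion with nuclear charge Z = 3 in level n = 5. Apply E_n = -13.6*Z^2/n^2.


E_n = -13.6 * Z^2 / n^2
= -13.6 * 3^2 / 5^2
= -13.6 * 9 / 25
= -4.896 eV

-4.896


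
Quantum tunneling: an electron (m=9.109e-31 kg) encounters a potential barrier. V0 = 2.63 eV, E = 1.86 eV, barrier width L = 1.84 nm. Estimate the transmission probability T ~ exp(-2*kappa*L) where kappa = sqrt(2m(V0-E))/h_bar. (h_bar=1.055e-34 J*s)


V0 - E = 0.77 eV = 1.2335e-19 J
kappa = sqrt(2 * m * (V0-E)) / h_bar
= sqrt(2 * 9.109e-31 * 1.2335e-19) / 1.055e-34
= 4.4934e+09 /m
2*kappa*L = 2 * 4.4934e+09 * 1.84e-9
= 16.5357
T = exp(-16.5357) = 6.586292e-08

6.586292e-08


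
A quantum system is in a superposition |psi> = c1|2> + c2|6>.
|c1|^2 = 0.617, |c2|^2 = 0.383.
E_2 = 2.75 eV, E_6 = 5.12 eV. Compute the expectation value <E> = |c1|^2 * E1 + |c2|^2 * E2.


<E> = |c1|^2 * E1 + |c2|^2 * E2
= 0.617 * 2.75 + 0.383 * 5.12
= 1.6967 + 1.961
= 3.6577 eV

3.6577


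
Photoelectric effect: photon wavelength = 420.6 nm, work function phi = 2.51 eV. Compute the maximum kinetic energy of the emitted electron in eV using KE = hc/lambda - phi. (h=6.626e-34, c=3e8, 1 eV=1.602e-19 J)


E_photon = hc / lambda
= (6.626e-34)(3e8) / (420.6e-9)
= 4.7261e-19 J
= 2.9501 eV
KE = E_photon - phi
= 2.9501 - 2.51
= 0.4401 eV

0.4401


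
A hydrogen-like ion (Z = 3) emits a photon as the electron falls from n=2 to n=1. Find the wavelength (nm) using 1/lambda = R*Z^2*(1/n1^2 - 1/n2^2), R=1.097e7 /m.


1/lambda = R * Z^2 * (1/n1^2 - 1/n2^2)
= 1.097e7 * 3^2 * (1/1^2 - 1/2^2)
= 1.097e7 * 9 * (1.0 - 0.25)
= 7.4048e+07 /m
lambda = 1 / 7.4048e+07
= 13.5048 nm

13.5048


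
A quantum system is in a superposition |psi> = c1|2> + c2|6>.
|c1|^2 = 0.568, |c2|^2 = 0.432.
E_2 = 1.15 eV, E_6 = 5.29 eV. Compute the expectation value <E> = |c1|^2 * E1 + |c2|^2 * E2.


<E> = |c1|^2 * E1 + |c2|^2 * E2
= 0.568 * 1.15 + 0.432 * 5.29
= 0.6532 + 2.2853
= 2.9385 eV

2.9385
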